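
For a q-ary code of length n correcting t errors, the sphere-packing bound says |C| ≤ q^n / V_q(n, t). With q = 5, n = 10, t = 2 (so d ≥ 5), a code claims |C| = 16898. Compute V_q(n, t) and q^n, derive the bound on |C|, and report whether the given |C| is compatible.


V_q(n, t) = 761, q^n = 9765625, Hamming bound = 12832, |C| = 16898 > bound (violated).

Step 1: Compute V_q(n, t) = Σ_{j=0}^2 C(n, j) (q−1)^j.
  j = 0: C(10,0)·(4)^0 = 1·1 = 1.
  j = 1: C(10,1)·(4)^1 = 10·4 = 40.
  j = 2: C(10,2)·(4)^2 = 45·16 = 720.
  V_q(n, t) = 1 + 40 + 720 = 761.
Step 2: q^n = 5^10 = 9765625.
Step 3: Hamming bound ⌊q^n / V_q(n,t)⌋ = ⌊9765625/761⌋ = 12832.
Step 4: Compare |C| = 16898 to 12832: violated.
The claimed |C| lies above the Hamming bound, so no 5-ary code of length 10 with d ≥ 5 can have 16898 codewords.


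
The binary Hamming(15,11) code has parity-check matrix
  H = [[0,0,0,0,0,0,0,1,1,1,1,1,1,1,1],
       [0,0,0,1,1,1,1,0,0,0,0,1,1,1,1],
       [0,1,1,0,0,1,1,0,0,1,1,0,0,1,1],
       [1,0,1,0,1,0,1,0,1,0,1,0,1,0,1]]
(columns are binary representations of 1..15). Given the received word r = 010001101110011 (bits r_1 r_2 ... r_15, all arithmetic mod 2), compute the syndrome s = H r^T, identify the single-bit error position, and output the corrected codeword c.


s = (1, 0, 1, 0)^T, error position = 10, corrected codeword c = 010001101010011

Compute s = H r^T mod 2 one row at a time:
  s_1 = 0 + 1 + 1 + 1 + 0 + 0 + 1 + 1 = 5 ≡ 1 (mod 2).
  s_2 = 0 + 0 + 1 + 1 + 0 + 0 + 1 + 1 = 4 ≡ 0 (mod 2).
  s_3 = 1 + 0 + 1 + 1 + 1 + 1 + 1 + 1 = 7 ≡ 1 (mod 2).
  s_4 = 0 + 0 + 0 + 1 + 1 + 1 + 0 + 1 = 4 ≡ 0 (mod 2).
s = (1, 0, 1, 0)^T — this equals column 10 of H (binary 1010), so error is at position 10.
Correct: flip bit 10 of r = 010001101110011 to get c = 010001101010011.


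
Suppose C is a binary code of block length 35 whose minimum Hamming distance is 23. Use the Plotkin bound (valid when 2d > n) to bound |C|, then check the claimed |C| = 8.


Plotkin bound M ≤ 4; given |C| = 8 > bound (violated).

Check applicability: 2d = 46, n = 35.
2d − n = 11 > 0, so Plotkin applies.
Compute d/(2d−n) = 23/11 ≈ 2.0909.
⌊d/(2d−n)⌋ = 2.
Plotkin bound: M ≤ 2·2 = 4.
Given |C| = 8, check: VIOLATED.
This |C| is above the Plotkin bound, so no binary code with n = 35, d = 23 and 8 codewords exists.


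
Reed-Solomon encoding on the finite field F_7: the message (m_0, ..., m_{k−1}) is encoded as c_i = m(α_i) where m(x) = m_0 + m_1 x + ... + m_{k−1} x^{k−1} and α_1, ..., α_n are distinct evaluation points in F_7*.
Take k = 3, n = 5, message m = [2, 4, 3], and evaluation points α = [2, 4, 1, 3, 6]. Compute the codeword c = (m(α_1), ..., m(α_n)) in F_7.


c = [1, 3, 2, 6, 1]

Message polynomial: m(x) = 2 + 4·x + 3·x^2 (mod 7).
For each evaluation point α_i, compute m(α_i) mod 7:
  α_1 = 2: Horner steps 3 → 3 → 1, so m(2) = 1.
  α_2 = 4: Horner steps 3 → 2 → 3, so m(4) = 3.
  α_3 = 1: Horner steps 3 → 0 → 2, so m(1) = 2.
  α_4 = 3: Horner steps 3 → 6 → 6, so m(3) = 6.
  α_5 = 6: Horner steps 3 → 1 → 1, so m(6) = 1.
Codeword c = [1, 3, 2, 6, 1] ∈ F_7^5.


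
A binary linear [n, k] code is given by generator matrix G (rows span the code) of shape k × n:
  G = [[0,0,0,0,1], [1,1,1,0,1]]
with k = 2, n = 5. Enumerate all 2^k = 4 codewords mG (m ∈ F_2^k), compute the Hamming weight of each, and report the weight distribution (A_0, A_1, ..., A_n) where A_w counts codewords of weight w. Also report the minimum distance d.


Weight distribution: A_0 = 1, A_1 = 1, A_3 = 1, A_4 = 1. Minimum distance d = 1.

Enumerate all 2^2 = 4 messages m ∈ F_2^2.
For each, compute codeword c = mG in F_2^5, then tally its weight.
  m = 00 → c = 00000, weight = 0.
  m = 10 → c = 00001, weight = 1.
  m = 01 → c = 11101, weight = 4.
  m = 11 → c = 11100, weight = 3.
Tally weights:
  weight 0: 1 codewords.
  weight 1: 1 codewords.
  weight 3: 1 codewords.
  weight 4: 1 codewords.
Minimum distance d = smallest w > 0 with A_w > 0 = 1.
Sanity: Σ A_w = 4 = 2^2 = 4 ✓.


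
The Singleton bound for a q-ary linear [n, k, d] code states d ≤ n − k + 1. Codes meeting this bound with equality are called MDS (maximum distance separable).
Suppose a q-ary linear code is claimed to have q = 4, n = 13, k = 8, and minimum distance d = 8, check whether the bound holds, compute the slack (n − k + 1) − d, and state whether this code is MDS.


Singleton RHS = n − k + 1 = 6, slack = -2, bound violated (no such code; not MDS).

Singleton bound: d ≤ n − k + 1.
Here n = 13, k = 8, so n − k + 1 = 6.
Given d = 8, check d ≤ 6: NO.
Slack = (n − k + 1) − d = -2.
The slack is negative: d = 8 exceeds n − k + 1 = 6 by 2, so the Singleton bound is violated and no linear [13, 8, 8]_4 code can exist. In particular it is not MDS (MDS requires d = n − k + 1 exactly).
Description: the claimed parameters are [13, 8, 8]_4; such a code would be impossible (violates the Singleton bound).


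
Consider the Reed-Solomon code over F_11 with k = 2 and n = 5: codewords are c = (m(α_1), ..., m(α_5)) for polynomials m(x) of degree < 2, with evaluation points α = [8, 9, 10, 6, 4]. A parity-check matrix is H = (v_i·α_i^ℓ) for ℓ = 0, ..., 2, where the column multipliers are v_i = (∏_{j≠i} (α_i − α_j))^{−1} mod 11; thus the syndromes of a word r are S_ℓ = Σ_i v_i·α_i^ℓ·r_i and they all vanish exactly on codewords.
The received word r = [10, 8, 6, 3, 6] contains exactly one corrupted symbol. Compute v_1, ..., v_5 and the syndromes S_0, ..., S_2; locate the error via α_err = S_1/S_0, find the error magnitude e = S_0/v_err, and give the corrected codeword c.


S = (6, 2, 8), error at position 5, error magnitude e = 10, c = [10, 8, 6, 3, 7].

Step 1: column multipliers v_i = (∏_{j≠i}(α_i − α_j))^{−1} mod 11.
  i = 1 (α = 8): (8−9)(8−10)(8−6)(8−4) = (−1)·(−2)·2·4 = 16 ≡ 5, so v_1 = 5^{−1} = 9 (mod 11).
  i = 2 (α = 9): (9−8)(9−10)(9−6)(9−4) = 1·(−1)·3·5 = −15 ≡ 7, so v_2 = 7^{−1} = 8 (mod 11).
  i = 3 (α = 10): (10−8)(10−9)(10−6)(10−4) = 2·1·4·6 = 48 ≡ 4, so v_3 = 4^{−1} = 3 (mod 11).
  i = 4 (α = 6): (6−8)(6−9)(6−10)(6−4) = (−2)·(−3)·(−4)·2 = −48 ≡ 7, so v_4 = 7^{−1} = 8 (mod 11).
  i = 5 (α = 4): (4−8)(4−9)(4−10)(4−6) = (−4)·(−5)·(−6)·(−2) = 240 ≡ 9, so v_5 = 9^{−1} = 5 (mod 11).
  v = [9, 8, 3, 8, 5].
Step 2: syndromes of r = [10, 8, 6, 3, 6] (all sums mod 11).
  S_0 = Σ v_i r_i = 9·10 + 8·8 + 3·6 + 8·3 + 5·6 = 226 ≡ 6.
  S_1 = Σ v_i α_i r_i = 9·8·10 + 8·9·8 + 3·10·6 + 8·6·3 + 5·4·6 = 1740 ≡ 2.
  α_i^2 mod 11 = [9, 4, 1, 3, 5].
  S_2 = Σ v_i α_i^2 r_i = 9·9·10 + 8·4·8 + 3·1·6 + 8·3·3 + 5·5·6 = 1306 ≡ 8.
  S = (6, 2, 8) ≠ 0, so r is not a codeword (an error is present).
Step 3: locate the error. For a single error e at position i, S_ℓ = v_i·e·α_i^ℓ, so α_err = S_1/S_0.
  S_0^{−1} = 6^{−1} = 2 (mod 11), so α_err = 2·2 = 4 ≡ 4 = α_5. Error position i = 5.
  Consistency check: S_2/S_1 = 8·6 = 48 ≡ 4 = α_err ✓ (single-error assumption holds).
Step 4: error magnitude e = S_0/v_5 = S_0·∏_{j≠5}(α_5 − α_j) = 6·9 = 54 ≡ 10 (mod 11).
Step 5: correct position 5: c_5 = r_5 − e = 6 − 10 ≡ 7 (mod 11). Hence c = [10, 8, 6, 3, 7].
  Check: interpolating c through the α_i gives m(x) = 4 + 9·x (degree < 2) with m(α_i) = c_i for every i, so c is indeed a codeword.


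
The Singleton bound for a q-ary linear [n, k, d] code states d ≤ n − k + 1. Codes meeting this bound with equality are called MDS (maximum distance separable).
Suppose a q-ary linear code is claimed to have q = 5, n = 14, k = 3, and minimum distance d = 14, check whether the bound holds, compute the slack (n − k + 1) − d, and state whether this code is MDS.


Singleton RHS = n − k + 1 = 12, slack = -2, bound violated (no such code; not MDS).

Singleton bound: d ≤ n − k + 1.
Here n = 14, k = 3, so n − k + 1 = 12.
Given d = 14, check d ≤ 12: NO.
Slack = (n − k + 1) − d = -2.
The slack is negative: d = 14 exceeds n − k + 1 = 12 by 2, so the Singleton bound is violated and no linear [14, 3, 14]_5 code can exist. In particular it is not MDS (MDS requires d = n − k + 1 exactly).
Description: the claimed parameters are [14, 3, 14]_5; such a code would be impossible (violates the Singleton bound).


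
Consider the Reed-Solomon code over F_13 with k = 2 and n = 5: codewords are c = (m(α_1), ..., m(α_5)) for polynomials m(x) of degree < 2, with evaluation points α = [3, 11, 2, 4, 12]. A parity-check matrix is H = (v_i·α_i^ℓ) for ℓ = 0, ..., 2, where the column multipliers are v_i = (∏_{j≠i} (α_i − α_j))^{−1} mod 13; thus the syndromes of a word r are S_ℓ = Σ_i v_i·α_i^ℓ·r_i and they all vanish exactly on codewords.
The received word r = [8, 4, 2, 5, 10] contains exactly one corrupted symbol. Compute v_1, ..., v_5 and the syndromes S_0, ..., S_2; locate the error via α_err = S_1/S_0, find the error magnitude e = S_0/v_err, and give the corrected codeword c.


S = (7, 2, 8), error at position 4, error magnitude e = 4, c = [8, 4, 2, 1, 10].

Step 1: column multipliers v_i = (∏_{j≠i}(α_i − α_j))^{−1} mod 13.
  i = 1 (α = 3): (3−11)(3−2)(3−4)(3−12) = (−8)·1·(−1)·(−9) = −72 ≡ 6, so v_1 = 6^{−1} = 11 (mod 13).
  i = 2 (α = 11): (11−3)(11−2)(11−4)(11−12) = 8·9·7·(−1) = −504 ≡ 3, so v_2 = 3^{−1} = 9 (mod 13).
  i = 3 (α = 2): (2−3)(2−11)(2−4)(2−12) = (−1)·(−9)·(−2)·(−10) = 180 ≡ 11, so v_3 = 11^{−1} = 6 (mod 13).
  i = 4 (α = 4): (4−3)(4−11)(4−2)(4−12) = 1·(−7)·2·(−8) = 112 ≡ 8, so v_4 = 8^{−1} = 5 (mod 13).
  i = 5 (α = 12): (12−3)(12−11)(12−2)(12−4) = 9·1·10·8 = 720 ≡ 5, so v_5 = 5^{−1} = 8 (mod 13).
  v = [11, 9, 6, 5, 8].
Step 2: syndromes of r = [8, 4, 2, 5, 10] (all sums mod 13).
  S_0 = Σ v_i r_i = 11·8 + 9·4 + 6·2 + 5·5 + 8·10 = 241 ≡ 7.
  S_1 = Σ v_i α_i r_i = 11·3·8 + 9·11·4 + 6·2·2 + 5·4·5 + 8·12·10 = 1744 ≡ 2.
  α_i^2 mod 13 = [9, 4, 4, 3, 1].
  S_2 = Σ v_i α_i^2 r_i = 11·9·8 + 9·4·4 + 6·4·2 + 5·3·5 + 8·1·10 = 1139 ≡ 8.
  S = (7, 2, 8) ≠ 0, so r is not a codeword (an error is present).
Step 3: locate the error. For a single error e at position i, S_ℓ = v_i·e·α_i^ℓ, so α_err = S_1/S_0.
  S_0^{−1} = 7^{−1} = 2 (mod 13), so α_err = 2·2 = 4 ≡ 4 = α_4. Error position i = 4.
  Consistency check: S_2/S_1 = 8·7 = 56 ≡ 4 = α_err ✓ (single-error assumption holds).
Step 4: error magnitude e = S_0/v_4 = S_0·∏_{j≠4}(α_4 − α_j) = 7·8 = 56 ≡ 4 (mod 13).
Step 5: correct position 4: c_4 = r_4 − e = 5 − 4 ≡ 1 (mod 13). Hence c = [8, 4, 2, 1, 10].
  Check: interpolating c through the α_i gives m(x) = 3 + 6·x (degree < 2) with m(α_i) = c_i for every i, so c is indeed a codeword.


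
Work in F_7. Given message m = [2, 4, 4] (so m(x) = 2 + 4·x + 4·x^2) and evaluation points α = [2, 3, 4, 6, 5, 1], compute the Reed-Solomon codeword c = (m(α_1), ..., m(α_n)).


c = [5, 1, 5, 2, 3, 3]

Message polynomial: m(x) = 2 + 4·x + 4·x^2 (mod 7).
For each evaluation point α_i, compute m(α_i) mod 7:
  α_1 = 2: Horner steps 4 → 5 → 5, so m(2) = 5.
  α_2 = 3: Horner steps 4 → 2 → 1, so m(3) = 1.
  α_3 = 4: Horner steps 4 → 6 → 5, so m(4) = 5.
  α_4 = 6: Horner steps 4 → 0 → 2, so m(6) = 2.
  α_5 = 5: Horner steps 4 → 3 → 3, so m(5) = 3.
  α_6 = 1: Horner steps 4 → 1 → 3, so m(1) = 3.
Codeword c = [5, 1, 5, 2, 3, 3] ∈ F_7^6.


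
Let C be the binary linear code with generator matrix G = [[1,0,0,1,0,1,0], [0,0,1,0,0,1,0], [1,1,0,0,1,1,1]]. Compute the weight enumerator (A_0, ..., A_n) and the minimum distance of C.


Weight distribution: A_0 = 1, A_2 = 1, A_3 = 2, A_4 = 1, A_5 = 2, A_6 = 1. Minimum distance d = 2.

Enumerate all 2^3 = 8 messages m ∈ F_2^3.
For each, compute codeword c = mG in F_2^7, then tally its weight.
  m = 000 → c = 0000000, weight = 0.
  m = 100 → c = 1001010, weight = 3.
  m = 010 → c = 0010010, weight = 2.
  m = 110 → c = 1011000, weight = 3.
  m = 001 → c = 1100111, weight = 5.
  m = 101 → c = 0101101, weight = 4.
  m = 011 → c = 1110101, weight = 5.
  m = 111 → c = 0111111, weight = 6.
Tally weights:
  weight 0: 1 codewords.
  weight 2: 1 codewords.
  weight 3: 2 codewords.
  weight 4: 1 codewords.
  weight 5: 2 codewords.
  weight 6: 1 codewords.
Minimum distance d = smallest w > 0 with A_w > 0 = 2.
Sanity: Σ A_w = 8 = 2^3 = 8 ✓.


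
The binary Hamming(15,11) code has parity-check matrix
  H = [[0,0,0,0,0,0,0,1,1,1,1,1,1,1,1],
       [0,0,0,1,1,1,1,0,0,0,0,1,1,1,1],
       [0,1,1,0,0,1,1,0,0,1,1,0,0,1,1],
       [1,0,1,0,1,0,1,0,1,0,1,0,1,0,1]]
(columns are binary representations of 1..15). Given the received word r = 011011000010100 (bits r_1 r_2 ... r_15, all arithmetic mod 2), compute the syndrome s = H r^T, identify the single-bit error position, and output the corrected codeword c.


s = (0, 1, 0, 0)^T, error position = 4, corrected codeword c = 011111000010100

Compute s = H r^T mod 2 one row at a time:
  s_1 = 0 + 0 + 0 + 1 + 0 + 1 + 0 + 0 = 2 ≡ 0 (mod 2).
  s_2 = 0 + 1 + 1 + 0 + 0 + 1 + 0 + 0 = 3 ≡ 1 (mod 2).
  s_3 = 1 + 1 + 1 + 0 + 0 + 1 + 0 + 0 = 4 ≡ 0 (mod 2).
  s_4 = 0 + 1 + 1 + 0 + 0 + 1 + 1 + 0 = 4 ≡ 0 (mod 2).
s = (0, 1, 0, 0)^T — this equals column 4 of H (binary 0100), so error is at position 4.
Correct: flip bit 4 of r = 011011000010100 to get c = 011111000010100.


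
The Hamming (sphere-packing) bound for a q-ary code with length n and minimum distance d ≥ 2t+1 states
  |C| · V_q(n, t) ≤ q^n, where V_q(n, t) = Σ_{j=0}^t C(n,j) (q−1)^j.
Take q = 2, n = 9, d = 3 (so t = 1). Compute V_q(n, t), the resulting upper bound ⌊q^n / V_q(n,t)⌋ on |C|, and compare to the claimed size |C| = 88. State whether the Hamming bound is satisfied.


V_q(n, t) = 10, q^n = 512, Hamming bound = 51, |C| = 88 > bound (violated).

Step 1: Compute V_q(n, t) = Σ_{j=0}^1 C(n, j) (q−1)^j.
  j = 0: C(9,0)·(1)^0 = 1·1 = 1.
  j = 1: C(9,1)·(1)^1 = 9·1 = 9.
  V_q(n, t) = 1 + 9 = 10.
Step 2: q^n = 2^9 = 512.
Step 3: Hamming bound ⌊q^n / V_q(n,t)⌋ = ⌊512/10⌋ = 51.
Step 4: Compare |C| = 88 to 51: violated.
The claimed |C| lies above the Hamming bound, so no 2-ary code of length 9 with d ≥ 3 can have 88 codewords.


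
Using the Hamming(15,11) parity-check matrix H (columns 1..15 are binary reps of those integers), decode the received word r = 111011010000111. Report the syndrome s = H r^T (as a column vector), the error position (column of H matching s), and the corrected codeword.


s = (0, 1, 1, 1)^T, error position = 7, corrected codeword c = 111011110000111

Compute s = H r^T mod 2 one row at a time:
  s_1 = 1 + 0 + 0 + 0 + 0 + 1 + 1 + 1 = 4 ≡ 0 (mod 2).
  s_2 = 0 + 1 + 1 + 0 + 0 + 1 + 1 + 1 = 5 ≡ 1 (mod 2).
  s_3 = 1 + 1 + 1 + 0 + 0 + 0 + 1 + 1 = 5 ≡ 1 (mod 2).
  s_4 = 1 + 1 + 1 + 0 + 0 + 0 + 1 + 1 = 5 ≡ 1 (mod 2).
s = (0, 1, 1, 1)^T — this equals column 7 of H (binary 0111), so error is at position 7.
Correct: flip bit 7 of r = 111011010000111 to get c = 111011110000111.


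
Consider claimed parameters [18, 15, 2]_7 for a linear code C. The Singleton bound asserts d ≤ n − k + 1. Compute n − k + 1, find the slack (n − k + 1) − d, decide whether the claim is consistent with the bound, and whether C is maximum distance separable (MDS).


Singleton RHS = n − k + 1 = 4, slack = 2, bound satisfied, not MDS.

Singleton bound: d ≤ n − k + 1.
Here n = 18, k = 15, so n − k + 1 = 4.
Given d = 2, check d ≤ 4: YES.
Slack = (n − k + 1) − d = 2.
The code is NOT MDS (slack = 2 > 0).
Description: the claimed parameters are [18, 15, 2]_7; such a code would be non-MDS.


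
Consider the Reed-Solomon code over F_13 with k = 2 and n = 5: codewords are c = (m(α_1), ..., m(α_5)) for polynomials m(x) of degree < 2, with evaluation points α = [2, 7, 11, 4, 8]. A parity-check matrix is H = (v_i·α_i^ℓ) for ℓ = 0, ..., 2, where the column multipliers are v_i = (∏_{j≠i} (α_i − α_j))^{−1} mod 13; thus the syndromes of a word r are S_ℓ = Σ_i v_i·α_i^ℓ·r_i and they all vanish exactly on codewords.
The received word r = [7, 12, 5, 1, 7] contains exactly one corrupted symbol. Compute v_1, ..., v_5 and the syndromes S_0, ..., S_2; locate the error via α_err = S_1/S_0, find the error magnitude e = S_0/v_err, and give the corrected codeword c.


S = (5, 10, 7), error at position 1, error magnitude e = 9, c = [11, 12, 5, 1, 7].

Step 1: column multipliers v_i = (∏_{j≠i}(α_i − α_j))^{−1} mod 13.
  i = 1 (α = 2): (2−7)(2−11)(2−4)(2−8) = (−5)·(−9)·(−2)·(−6) = 540 ≡ 7, so v_1 = 7^{−1} = 2 (mod 13).
  i = 2 (α = 7): (7−2)(7−11)(7−4)(7−8) = 5·(−4)·3·(−1) = 60 ≡ 8, so v_2 = 8^{−1} = 5 (mod 13).
  i = 3 (α = 11): (11−2)(11−7)(11−4)(11−8) = 9·4·7·3 = 756 ≡ 2, so v_3 = 2^{−1} = 7 (mod 13).
  i = 4 (α = 4): (4−2)(4−7)(4−11)(4−8) = 2·(−3)·(−7)·(−4) = −168 ≡ 1, so v_4 = 1^{−1} = 1 (mod 13).
  i = 5 (α = 8): (8−2)(8−7)(8−11)(8−4) = 6·1·(−3)·4 = −72 ≡ 6, so v_5 = 6^{−1} = 11 (mod 13).
  v = [2, 5, 7, 1, 11].
Step 2: syndromes of r = [7, 12, 5, 1, 7] (all sums mod 13).
  S_0 = Σ v_i r_i = 2·7 + 5·12 + 7·5 + 1·1 + 11·7 = 187 ≡ 5.
  S_1 = Σ v_i α_i r_i = 2·2·7 + 5·7·12 + 7·11·5 + 1·4·1 + 11·8·7 = 1453 ≡ 10.
  α_i^2 mod 13 = [4, 10, 4, 3, 12].
  S_2 = Σ v_i α_i^2 r_i = 2·4·7 + 5·10·12 + 7·4·5 + 1·3·1 + 11·12·7 = 1723 ≡ 7.
  S = (5, 10, 7) ≠ 0, so r is not a codeword (an error is present).
Step 3: locate the error. For a single error e at position i, S_ℓ = v_i·e·α_i^ℓ, so α_err = S_1/S_0.
  S_0^{−1} = 5^{−1} = 8 (mod 13), so α_err = 10·8 = 80 ≡ 2 = α_1. Error position i = 1.
  Consistency check: S_2/S_1 = 7·4 = 28 ≡ 2 = α_err ✓ (single-error assumption holds).
Step 4: error magnitude e = S_0/v_1 = S_0·∏_{j≠1}(α_1 − α_j) = 5·7 = 35 ≡ 9 (mod 13).
Step 5: correct position 1: c_1 = r_1 − e = 7 − 9 ≡ 11 (mod 13). Hence c = [11, 12, 5, 1, 7].
  Check: interpolating c through the α_i gives m(x) = 8 + 8·x (degree < 2) with m(α_i) = c_i for every i, so c is indeed a codeword.


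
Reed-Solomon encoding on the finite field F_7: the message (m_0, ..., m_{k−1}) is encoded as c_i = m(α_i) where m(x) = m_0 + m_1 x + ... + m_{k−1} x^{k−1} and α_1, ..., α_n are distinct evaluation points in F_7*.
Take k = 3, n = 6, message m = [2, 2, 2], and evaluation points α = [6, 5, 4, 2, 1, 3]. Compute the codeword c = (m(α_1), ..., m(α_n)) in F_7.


c = [2, 6, 0, 0, 6, 5]

Message polynomial: m(x) = 2 + 2·x + 2·x^2 (mod 7).
For each evaluation point α_i, compute m(α_i) mod 7:
  α_1 = 6: Horner steps 2 → 0 → 2, so m(6) = 2.
  α_2 = 5: Horner steps 2 → 5 → 6, so m(5) = 6.
  α_3 = 4: Horner steps 2 → 3 → 0, so m(4) = 0.
  α_4 = 2: Horner steps 2 → 6 → 0, so m(2) = 0.
  α_5 = 1: Horner steps 2 → 4 → 6, so m(1) = 6.
  α_6 = 3: Horner steps 2 → 1 → 5, so m(3) = 5.
Codeword c = [2, 6, 0, 0, 6, 5] ∈ F_7^6.


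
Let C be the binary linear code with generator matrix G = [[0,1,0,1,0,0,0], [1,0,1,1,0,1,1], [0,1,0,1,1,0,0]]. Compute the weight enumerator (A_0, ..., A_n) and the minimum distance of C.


Weight distribution: A_0 = 1, A_1 = 1, A_2 = 1, A_3 = 1, A_5 = 2, A_6 = 2. Minimum distance d = 1.

Enumerate all 2^3 = 8 messages m ∈ F_2^3.
For each, compute codeword c = mG in F_2^7, then tally its weight.
  m = 000 → c = 0000000, weight = 0.
  m = 100 → c = 0101000, weight = 2.
  m = 010 → c = 1011011, weight = 5.
  m = 110 → c = 1110011, weight = 5.
  m = 001 → c = 0101100, weight = 3.
  m = 101 → c = 0000100, weight = 1.
  m = 011 → c = 1110111, weight = 6.
  m = 111 → c = 1011111, weight = 6.
Tally weights:
  weight 0: 1 codewords.
  weight 1: 1 codewords.
  weight 2: 1 codewords.
  weight 3: 1 codewords.
  weight 5: 2 codewords.
  weight 6: 2 codewords.
Minimum distance d = smallest w > 0 with A_w > 0 = 1.
Sanity: Σ A_w = 8 = 2^3 = 8 ✓.


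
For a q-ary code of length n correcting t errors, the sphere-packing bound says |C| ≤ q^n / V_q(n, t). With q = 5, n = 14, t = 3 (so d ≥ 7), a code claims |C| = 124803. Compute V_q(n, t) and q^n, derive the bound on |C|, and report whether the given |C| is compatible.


V_q(n, t) = 24809, q^n = 6103515625, Hamming bound = 246020, |C| = 124803 ≤ bound (satisfied).

Step 1: Compute V_q(n, t) = Σ_{j=0}^3 C(n, j) (q−1)^j.
  j = 0: C(14,0)·(4)^0 = 1·1 = 1.
  j = 1: C(14,1)·(4)^1 = 14·4 = 56.
  j = 2: C(14,2)·(4)^2 = 91·16 = 1456.
  j = 3: C(14,3)·(4)^3 = 364·64 = 23296.
  V_q(n, t) = 1 + 56 + 1456 + 23296 = 24809.
Step 2: q^n = 5^14 = 6103515625.
Step 3: Hamming bound ⌊q^n / V_q(n,t)⌋ = ⌊6103515625/24809⌋ = 246020.
Step 4: Compare |C| = 124803 to 246020: satisfied.
The claimed |C| lies below the Hamming bound.


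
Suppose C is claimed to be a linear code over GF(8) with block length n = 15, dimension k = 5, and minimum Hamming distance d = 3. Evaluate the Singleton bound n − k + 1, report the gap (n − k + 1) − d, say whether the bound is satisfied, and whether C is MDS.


Singleton RHS = n − k + 1 = 11, slack = 8, bound satisfied, not MDS.

Singleton bound: d ≤ n − k + 1.
Here n = 15, k = 5, so n − k + 1 = 11.
Given d = 3, check d ≤ 11: YES.
Slack = (n − k + 1) − d = 8.
The code is NOT MDS (slack = 8 > 0).
Description: the claimed parameters are [15, 5, 3]_8; such a code would be non-MDS.


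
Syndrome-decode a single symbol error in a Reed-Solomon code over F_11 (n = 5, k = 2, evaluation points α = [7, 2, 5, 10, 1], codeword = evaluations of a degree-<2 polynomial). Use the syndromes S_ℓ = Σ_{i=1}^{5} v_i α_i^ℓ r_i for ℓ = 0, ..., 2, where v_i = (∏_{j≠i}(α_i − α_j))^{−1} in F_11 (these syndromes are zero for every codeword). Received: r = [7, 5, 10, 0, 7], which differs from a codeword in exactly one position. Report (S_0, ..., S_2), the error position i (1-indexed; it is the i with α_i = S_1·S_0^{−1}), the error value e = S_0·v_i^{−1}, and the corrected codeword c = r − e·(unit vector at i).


S = (8, 1, 7), error at position 1, error magnitude e = 1, c = [6, 5, 10, 0, 7].

Step 1: column multipliers v_i = (∏_{j≠i}(α_i − α_j))^{−1} mod 11.
  i = 1 (α = 7): (7−2)(7−5)(7−10)(7−1) = 5·2·(−3)·6 = −180 ≡ 7, so v_1 = 7^{−1} = 8 (mod 11).
  i = 2 (α = 2): (2−7)(2−5)(2−10)(2−1) = (−5)·(−3)·(−8)·1 = −120 ≡ 1, so v_2 = 1^{−1} = 1 (mod 11).
  i = 3 (α = 5): (5−7)(5−2)(5−10)(5−1) = (−2)·3·(−5)·4 = 120 ≡ 10, so v_3 = 10^{−1} = 10 (mod 11).
  i = 4 (α = 10): (10−7)(10−2)(10−5)(10−1) = 3·8·5·9 = 1080 ≡ 2, so v_4 = 2^{−1} = 6 (mod 11).
  i = 5 (α = 1): (1−7)(1−2)(1−5)(1−10) = (−6)·(−1)·(−4)·(−9) = 216 ≡ 7, so v_5 = 7^{−1} = 8 (mod 11).
  v = [8, 1, 10, 6, 8].
Step 2: syndromes of r = [7, 5, 10, 0, 7] (all sums mod 11).
  S_0 = Σ v_i r_i = 8·7 + 1·5 + 10·10 + 6·0 + 8·7 = 217 ≡ 8.
  S_1 = Σ v_i α_i r_i = 8·7·7 + 1·2·5 + 10·5·10 + 6·10·0 + 8·1·7 = 958 ≡ 1.
  α_i^2 mod 11 = [5, 4, 3, 1, 1].
  S_2 = Σ v_i α_i^2 r_i = 8·5·7 + 1·4·5 + 10·3·10 + 6·1·0 + 8·1·7 = 656 ≡ 7.
  S = (8, 1, 7) ≠ 0, so r is not a codeword (an error is present).
Step 3: locate the error. For a single error e at position i, S_ℓ = v_i·e·α_i^ℓ, so α_err = S_1/S_0.
  S_0^{−1} = 8^{−1} = 7 (mod 11), so α_err = 1·7 = 7 ≡ 7 = α_1. Error position i = 1.
  Consistency check: S_2/S_1 = 7·1 = 7 ≡ 7 = α_err ✓ (single-error assumption holds).
Step 4: error magnitude e = S_0/v_1 = S_0·∏_{j≠1}(α_1 − α_j) = 8·7 = 56 ≡ 1 (mod 11).
Step 5: correct position 1: c_1 = r_1 − e = 7 − 1 ≡ 6 (mod 11). Hence c = [6, 5, 10, 0, 7].
  Check: interpolating c through the α_i gives m(x) = 9 + 9·x (degree < 2) with m(α_i) = c_i for every i, so c is indeed a codeword.


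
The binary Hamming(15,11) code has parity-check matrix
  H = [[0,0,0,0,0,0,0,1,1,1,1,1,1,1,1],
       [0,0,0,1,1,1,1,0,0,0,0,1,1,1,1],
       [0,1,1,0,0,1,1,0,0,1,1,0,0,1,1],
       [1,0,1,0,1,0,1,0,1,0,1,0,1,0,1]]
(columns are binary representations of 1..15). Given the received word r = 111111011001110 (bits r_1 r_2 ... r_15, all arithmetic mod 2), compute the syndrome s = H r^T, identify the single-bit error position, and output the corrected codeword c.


s = (1, 0, 0, 1)^T, error position = 9, corrected codeword c = 111111010001110

Compute s = H r^T mod 2 one row at a time:
  s_1 = 1 + 1 + 0 + 0 + 1 + 1 + 1 + 0 = 5 ≡ 1 (mod 2).
  s_2 = 1 + 1 + 1 + 0 + 1 + 1 + 1 + 0 = 6 ≡ 0 (mod 2).
  s_3 = 1 + 1 + 1 + 0 + 0 + 0 + 1 + 0 = 4 ≡ 0 (mod 2).
  s_4 = 1 + 1 + 1 + 0 + 1 + 0 + 1 + 0 = 5 ≡ 1 (mod 2).
s = (1, 0, 0, 1)^T — this equals column 9 of H (binary 1001), so error is at position 9.
Correct: flip bit 9 of r = 111111011001110 to get c = 111111010001110.


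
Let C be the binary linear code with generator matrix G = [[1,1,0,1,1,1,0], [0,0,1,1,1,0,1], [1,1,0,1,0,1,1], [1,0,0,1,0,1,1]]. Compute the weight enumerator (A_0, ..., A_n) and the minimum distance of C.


Weight distribution: A_0 = 1, A_1 = 1, A_2 = 2, A_3 = 2, A_4 = 5, A_5 = 5. Minimum distance d = 1.

Enumerate all 2^4 = 16 messages m ∈ F_2^4.
For each, compute codeword c = mG in F_2^7, then tally its weight.
  m = 0000 → c = 0000000, weight = 0.
  m = 1000 → c = 1101110, weight = 5.
  m = 0100 → c = 0011101, weight = 4.
  m = 1100 → c = 1110011, weight = 5.
  m = 0010 → c = 1101011, weight = 5.
  m = 1010 → c = 0000101, weight = 2.
  m = 0110 → c = 1110110, weight = 5.
  m = 1110 → c = 0011000, weight = 2.
  m = 0001 → c = 1001011, weight = 4.
  m = 1001 → c = 0100101, weight = 3.
  m = 0101 → c = 1010110, weight = 4.
  m = 1101 → c = 0111000, weight = 3.
  m = 0011 → c = 0100000, weight = 1.
  m = 1011 → c = 1001110, weight = 4.
  m = 0111 → c = 0111101, weight = 5.
  m = 1111 → c = 1010011, weight = 4.
Tally weights:
  weight 0: 1 codewords.
  weight 1: 1 codewords.
  weight 2: 2 codewords.
  weight 3: 2 codewords.
  weight 4: 5 codewords.
  weight 5: 5 codewords.
Minimum distance d = smallest w > 0 with A_w > 0 = 1.
Sanity: Σ A_w = 16 = 2^4 = 16 ✓.


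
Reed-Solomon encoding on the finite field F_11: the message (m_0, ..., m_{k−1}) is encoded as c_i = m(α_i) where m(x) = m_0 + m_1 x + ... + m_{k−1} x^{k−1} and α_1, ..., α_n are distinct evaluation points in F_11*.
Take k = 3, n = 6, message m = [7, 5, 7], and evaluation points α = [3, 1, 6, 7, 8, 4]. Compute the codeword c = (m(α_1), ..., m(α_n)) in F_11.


c = [8, 8, 3, 0, 0, 7]

Message polynomial: m(x) = 7 + 5·x + 7·x^2 (mod 11).
For each evaluation point α_i, compute m(α_i) mod 11:
  α_1 = 3: Horner steps 7 → 4 → 8, so m(3) = 8.
  α_2 = 1: Horner steps 7 → 1 → 8, so m(1) = 8.
  α_3 = 6: Horner steps 7 → 3 → 3, so m(6) = 3.
  α_4 = 7: Horner steps 7 → 10 → 0, so m(7) = 0.
  α_5 = 8: Horner steps 7 → 6 → 0, so m(8) = 0.
  α_6 = 4: Horner steps 7 → 0 → 7, so m(4) = 7.
Codeword c = [8, 8, 3, 0, 0, 7] ∈ F_11^6.


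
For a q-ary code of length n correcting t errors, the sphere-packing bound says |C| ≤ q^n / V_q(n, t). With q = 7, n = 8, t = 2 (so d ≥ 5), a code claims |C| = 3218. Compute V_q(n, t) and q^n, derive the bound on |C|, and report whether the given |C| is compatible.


V_q(n, t) = 1057, q^n = 5764801, Hamming bound = 5453, |C| = 3218 ≤ bound (satisfied).

Step 1: Compute V_q(n, t) = Σ_{j=0}^2 C(n, j) (q−1)^j.
  j = 0: C(8,0)·(6)^0 = 1·1 = 1.
  j = 1: C(8,1)·(6)^1 = 8·6 = 48.
  j = 2: C(8,2)·(6)^2 = 28·36 = 1008.
  V_q(n, t) = 1 + 48 + 1008 = 1057.
Step 2: q^n = 7^8 = 5764801.
Step 3: Hamming bound ⌊q^n / V_q(n,t)⌋ = ⌊5764801/1057⌋ = 5453.
Step 4: Compare |C| = 3218 to 5453: satisfied.
The claimed |C| lies below the Hamming bound.


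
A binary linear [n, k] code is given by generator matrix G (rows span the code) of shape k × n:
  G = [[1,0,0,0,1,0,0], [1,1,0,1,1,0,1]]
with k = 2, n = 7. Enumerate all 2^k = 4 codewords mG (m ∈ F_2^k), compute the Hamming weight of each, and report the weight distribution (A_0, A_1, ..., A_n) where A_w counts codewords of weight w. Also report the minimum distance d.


Weight distribution: A_0 = 1, A_2 = 1, A_3 = 1, A_5 = 1. Minimum distance d = 2.

Enumerate all 2^2 = 4 messages m ∈ F_2^2.
For each, compute codeword c = mG in F_2^7, then tally its weight.
  m = 00 → c = 0000000, weight = 0.
  m = 10 → c = 1000100, weight = 2.
  m = 01 → c = 1101101, weight = 5.
  m = 11 → c = 0101001, weight = 3.
Tally weights:
  weight 0: 1 codewords.
  weight 2: 1 codewords.
  weight 3: 1 codewords.
  weight 5: 1 codewords.
Minimum distance d = smallest w > 0 with A_w > 0 = 2.
Sanity: Σ A_w = 4 = 2^2 = 4 ✓.


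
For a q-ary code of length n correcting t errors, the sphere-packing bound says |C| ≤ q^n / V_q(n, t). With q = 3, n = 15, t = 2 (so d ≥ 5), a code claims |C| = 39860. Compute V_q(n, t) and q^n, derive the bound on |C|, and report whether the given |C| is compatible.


V_q(n, t) = 451, q^n = 14348907, Hamming bound = 31815, |C| = 39860 > bound (violated).

Step 1: Compute V_q(n, t) = Σ_{j=0}^2 C(n, j) (q−1)^j.
  j = 0: C(15,0)·(2)^0 = 1·1 = 1.
  j = 1: C(15,1)·(2)^1 = 15·2 = 30.
  j = 2: C(15,2)·(2)^2 = 105·4 = 420.
  V_q(n, t) = 1 + 30 + 420 = 451.
Step 2: q^n = 3^15 = 14348907.
Step 3: Hamming bound ⌊q^n / V_q(n,t)⌋ = ⌊14348907/451⌋ = 31815.
Step 4: Compare |C| = 39860 to 31815: violated.
The claimed |C| lies above the Hamming bound, so no 3-ary code of length 15 with d ≥ 5 can have 39860 codewords.


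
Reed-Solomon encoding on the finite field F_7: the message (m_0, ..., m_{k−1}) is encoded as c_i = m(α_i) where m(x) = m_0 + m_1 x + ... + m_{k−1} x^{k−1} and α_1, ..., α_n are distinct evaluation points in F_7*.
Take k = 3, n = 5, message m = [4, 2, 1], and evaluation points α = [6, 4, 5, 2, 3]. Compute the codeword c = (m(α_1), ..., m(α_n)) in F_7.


c = [3, 0, 4, 5, 5]

Message polynomial: m(x) = 4 + 2·x + 1·x^2 (mod 7).
For each evaluation point α_i, compute m(α_i) mod 7:
  α_1 = 6: Horner steps 1 → 1 → 3, so m(6) = 3.
  α_2 = 4: Horner steps 1 → 6 → 0, so m(4) = 0.
  α_3 = 5: Horner steps 1 → 0 → 4, so m(5) = 4.
  α_4 = 2: Horner steps 1 → 4 → 5, so m(2) = 5.
  α_5 = 3: Horner steps 1 → 5 → 5, so m(3) = 5.
Codeword c = [3, 0, 4, 5, 5] ∈ F_7^5.


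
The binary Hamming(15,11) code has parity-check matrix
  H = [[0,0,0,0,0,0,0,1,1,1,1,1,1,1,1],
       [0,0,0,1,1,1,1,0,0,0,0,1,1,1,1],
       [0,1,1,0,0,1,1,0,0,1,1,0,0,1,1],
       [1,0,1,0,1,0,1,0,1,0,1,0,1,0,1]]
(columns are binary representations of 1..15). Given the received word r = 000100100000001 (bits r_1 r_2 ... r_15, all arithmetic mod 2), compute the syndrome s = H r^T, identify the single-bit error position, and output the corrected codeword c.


s = (1, 1, 0, 0)^T, error position = 12, corrected codeword c = 000100100001001

Compute s = H r^T mod 2 one row at a time:
  s_1 = 0 + 0 + 0 + 0 + 0 + 0 + 0 + 1 = 1 ≡ 1 (mod 2).
  s_2 = 1 + 0 + 0 + 1 + 0 + 0 + 0 + 1 = 3 ≡ 1 (mod 2).
  s_3 = 0 + 0 + 0 + 1 + 0 + 0 + 0 + 1 = 2 ≡ 0 (mod 2).
  s_4 = 0 + 0 + 0 + 1 + 0 + 0 + 0 + 1 = 2 ≡ 0 (mod 2).
s = (1, 1, 0, 0)^T — this equals column 12 of H (binary 1100), so error is at position 12.
Correct: flip bit 12 of r = 000100100000001 to get c = 000100100001001.


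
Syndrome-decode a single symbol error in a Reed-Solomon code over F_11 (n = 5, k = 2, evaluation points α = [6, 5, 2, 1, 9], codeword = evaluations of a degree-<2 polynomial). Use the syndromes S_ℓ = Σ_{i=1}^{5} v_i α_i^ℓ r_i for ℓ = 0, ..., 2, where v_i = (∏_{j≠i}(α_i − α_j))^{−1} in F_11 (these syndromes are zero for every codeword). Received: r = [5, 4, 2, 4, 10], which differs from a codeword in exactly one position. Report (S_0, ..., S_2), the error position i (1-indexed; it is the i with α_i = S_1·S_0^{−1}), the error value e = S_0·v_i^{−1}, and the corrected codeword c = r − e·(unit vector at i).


S = (2, 10, 6), error at position 2, error magnitude e = 8, c = [5, 7, 2, 4, 10].

Step 1: column multipliers v_i = (∏_{j≠i}(α_i − α_j))^{−1} mod 11.
  i = 1 (α = 6): (6−5)(6−2)(6−1)(6−9) = 1·4·5·(−3) = −60 ≡ 6, so v_1 = 6^{−1} = 2 (mod 11).
  i = 2 (α = 5): (5−6)(5−2)(5−1)(5−9) = (−1)·3·4·(−4) = 48 ≡ 4, so v_2 = 4^{−1} = 3 (mod 11).
  i = 3 (α = 2): (2−6)(2−5)(2−1)(2−9) = (−4)·(−3)·1·(−7) = −84 ≡ 4, so v_3 = 4^{−1} = 3 (mod 11).
  i = 4 (α = 1): (1−6)(1−5)(1−2)(1−9) = (−5)·(−4)·(−1)·(−8) = 160 ≡ 6, so v_4 = 6^{−1} = 2 (mod 11).
  i = 5 (α = 9): (9−6)(9−5)(9−2)(9−1) = 3·4·7·8 = 672 ≡ 1, so v_5 = 1^{−1} = 1 (mod 11).
  v = [2, 3, 3, 2, 1].
Step 2: syndromes of r = [5, 4, 2, 4, 10] (all sums mod 11).
  S_0 = Σ v_i r_i = 2·5 + 3·4 + 3·2 + 2·4 + 1·10 = 46 ≡ 2.
  S_1 = Σ v_i α_i r_i = 2·6·5 + 3·5·4 + 3·2·2 + 2·1·4 + 1·9·10 = 230 ≡ 10.
  α_i^2 mod 11 = [3, 3, 4, 1, 4].
  S_2 = Σ v_i α_i^2 r_i = 2·3·5 + 3·3·4 + 3·4·2 + 2·1·4 + 1·4·10 = 138 ≡ 6.
  S = (2, 10, 6) ≠ 0, so r is not a codeword (an error is present).
Step 3: locate the error. For a single error e at position i, S_ℓ = v_i·e·α_i^ℓ, so α_err = S_1/S_0.
  S_0^{−1} = 2^{−1} = 6 (mod 11), so α_err = 10·6 = 60 ≡ 5 = α_2. Error position i = 2.
  Consistency check: S_2/S_1 = 6·10 = 60 ≡ 5 = α_err ✓ (single-error assumption holds).
Step 4: error magnitude e = S_0/v_2 = S_0·∏_{j≠2}(α_2 − α_j) = 2·4 = 8 ≡ 8 (mod 11).
Step 5: correct position 2: c_2 = r_2 − e = 4 − 8 ≡ 7 (mod 11). Hence c = [5, 7, 2, 4, 10].
  Check: interpolating c through the α_i gives m(x) = 6 + 9·x (degree < 2) with m(α_i) = c_i for every i, so c is indeed a codeword.


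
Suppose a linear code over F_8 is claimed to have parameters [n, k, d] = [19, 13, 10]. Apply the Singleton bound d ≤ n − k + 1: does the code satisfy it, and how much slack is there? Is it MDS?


Singleton RHS = n − k + 1 = 7, slack = -3, bound violated (no such code; not MDS).

Singleton bound: d ≤ n − k + 1.
Here n = 19, k = 13, so n − k + 1 = 7.
Given d = 10, check d ≤ 7: NO.
Slack = (n − k + 1) − d = -3.
The slack is negative: d = 10 exceeds n − k + 1 = 7 by 3, so the Singleton bound is violated and no linear [19, 13, 10]_8 code can exist. In particular it is not MDS (MDS requires d = n − k + 1 exactly).
Description: the claimed parameters are [19, 13, 10]_8; such a code would be impossible (violates the Singleton bound).


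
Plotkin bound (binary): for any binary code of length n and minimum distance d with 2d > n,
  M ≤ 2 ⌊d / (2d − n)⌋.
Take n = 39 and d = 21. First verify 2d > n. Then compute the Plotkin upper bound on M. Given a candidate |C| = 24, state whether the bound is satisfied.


Plotkin bound M ≤ 14; given |C| = 24 > bound (violated).

Check applicability: 2d = 42, n = 39.
2d − n = 3 > 0, so Plotkin applies.
Compute d/(2d−n) = 21/3 ≈ 7.0000.
⌊d/(2d−n)⌋ = 7.
Plotkin bound: M ≤ 2·7 = 14.
Given |C| = 24, check: VIOLATED.
This |C| is above the Plotkin bound, so no binary code with n = 39, d = 21 and 24 codewords exists.


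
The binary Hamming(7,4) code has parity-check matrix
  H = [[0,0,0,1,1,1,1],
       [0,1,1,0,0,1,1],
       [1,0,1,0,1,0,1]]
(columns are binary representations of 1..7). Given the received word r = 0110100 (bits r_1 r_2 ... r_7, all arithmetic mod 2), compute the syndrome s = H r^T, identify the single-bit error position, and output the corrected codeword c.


s = (1, 0, 0)^T, error position = 4, corrected codeword c = 0111100

Compute s = H r^T mod 2 one row at a time:
  s_1 = 0 + 1 + 0 + 0 = 1 ≡ 1 (mod 2).
  s_2 = 1 + 1 + 0 + 0 = 2 ≡ 0 (mod 2).
  s_3 = 0 + 1 + 1 + 0 = 2 ≡ 0 (mod 2).
s = (1, 0, 0)^T — this equals column 4 of H (binary 100), so error is at position 4.
Correct: flip bit 4 of r = 0110100 to get c = 0111100.


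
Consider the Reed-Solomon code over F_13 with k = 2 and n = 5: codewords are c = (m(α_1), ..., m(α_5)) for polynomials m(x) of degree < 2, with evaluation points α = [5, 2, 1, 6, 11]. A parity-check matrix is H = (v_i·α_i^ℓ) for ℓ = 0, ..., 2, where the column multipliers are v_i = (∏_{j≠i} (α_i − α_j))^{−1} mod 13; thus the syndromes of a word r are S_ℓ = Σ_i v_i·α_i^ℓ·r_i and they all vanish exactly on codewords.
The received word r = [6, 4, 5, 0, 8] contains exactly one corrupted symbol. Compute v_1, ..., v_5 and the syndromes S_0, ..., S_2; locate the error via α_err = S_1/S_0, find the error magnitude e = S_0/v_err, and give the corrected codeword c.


S = (10, 11, 3), error at position 1, error magnitude e = 5, c = [1, 4, 5, 0, 8].

Step 1: column multipliers v_i = (∏_{j≠i}(α_i − α_j))^{−1} mod 13.
  i = 1 (α = 5): (5−2)(5−1)(5−6)(5−11) = 3·4·(−1)·(−6) = 72 ≡ 7, so v_1 = 7^{−1} = 2 (mod 13).
  i = 2 (α = 2): (2−5)(2−1)(2−6)(2−11) = (−3)·1·(−4)·(−9) = −108 ≡ 9, so v_2 = 9^{−1} = 3 (mod 13).
  i = 3 (α = 1): (1−5)(1−2)(1−6)(1−11) = (−4)·(−1)·(−5)·(−10) = 200 ≡ 5, so v_3 = 5^{−1} = 8 (mod 13).
  i = 4 (α = 6): (6−5)(6−2)(6−1)(6−11) = 1·4·5·(−5) = −100 ≡ 4, so v_4 = 4^{−1} = 10 (mod 13).
  i = 5 (α = 11): (11−5)(11−2)(11−1)(11−6) = 6·9·10·5 = 2700 ≡ 9, so v_5 = 9^{−1} = 3 (mod 13).
  v = [2, 3, 8, 10, 3].
Step 2: syndromes of r = [6, 4, 5, 0, 8] (all sums mod 13).
  S_0 = Σ v_i r_i = 2·6 + 3·4 + 8·5 + 10·0 + 3·8 = 88 ≡ 10.
  S_1 = Σ v_i α_i r_i = 2·5·6 + 3·2·4 + 8·1·5 + 10·6·0 + 3·11·8 = 388 ≡ 11.
  α_i^2 mod 13 = [12, 4, 1, 10, 4].
  S_2 = Σ v_i α_i^2 r_i = 2·12·6 + 3·4·4 + 8·1·5 + 10·10·0 + 3·4·8 = 328 ≡ 3.
  S = (10, 11, 3) ≠ 0, so r is not a codeword (an error is present).
Step 3: locate the error. For a single error e at position i, S_ℓ = v_i·e·α_i^ℓ, so α_err = S_1/S_0.
  S_0^{−1} = 10^{−1} = 4 (mod 13), so α_err = 11·4 = 44 ≡ 5 = α_1. Error position i = 1.
  Consistency check: S_2/S_1 = 3·6 = 18 ≡ 5 = α_err ✓ (single-error assumption holds).
Step 4: error magnitude e = S_0/v_1 = S_0·∏_{j≠1}(α_1 − α_j) = 10·7 = 70 ≡ 5 (mod 13).
Step 5: correct position 1: c_1 = r_1 − e = 6 − 5 ≡ 1 (mod 13). Hence c = [1, 4, 5, 0, 8].
  Check: interpolating c through the α_i gives m(x) = 6 + 12·x (degree < 2) with m(α_i) = c_i for every i, so c is indeed a codeword.


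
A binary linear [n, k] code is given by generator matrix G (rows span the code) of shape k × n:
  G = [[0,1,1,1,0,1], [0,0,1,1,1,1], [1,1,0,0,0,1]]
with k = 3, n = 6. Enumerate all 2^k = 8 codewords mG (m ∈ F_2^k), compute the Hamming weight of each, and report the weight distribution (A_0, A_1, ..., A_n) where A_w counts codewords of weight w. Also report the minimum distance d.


Weight distribution: A_0 = 1, A_2 = 1, A_3 = 3, A_4 = 2, A_5 = 1. Minimum distance d = 2.

Enumerate all 2^3 = 8 messages m ∈ F_2^3.
For each, compute codeword c = mG in F_2^6, then tally its weight.
  m = 000 → c = 000000, weight = 0.
  m = 100 → c = 011101, weight = 4.
  m = 010 → c = 001111, weight = 4.
  m = 110 → c = 010010, weight = 2.
  m = 001 → c = 110001, weight = 3.
  m = 101 → c = 101100, weight = 3.
  m = 011 → c = 111110, weight = 5.
  m = 111 → c = 100011, weight = 3.
Tally weights:
  weight 0: 1 codewords.
  weight 2: 1 codewords.
  weight 3: 3 codewords.
  weight 4: 2 codewords.
  weight 5: 1 codewords.
Minimum distance d = smallest w > 0 with A_w > 0 = 2.
Sanity: Σ A_w = 8 = 2^3 = 8 ✓.


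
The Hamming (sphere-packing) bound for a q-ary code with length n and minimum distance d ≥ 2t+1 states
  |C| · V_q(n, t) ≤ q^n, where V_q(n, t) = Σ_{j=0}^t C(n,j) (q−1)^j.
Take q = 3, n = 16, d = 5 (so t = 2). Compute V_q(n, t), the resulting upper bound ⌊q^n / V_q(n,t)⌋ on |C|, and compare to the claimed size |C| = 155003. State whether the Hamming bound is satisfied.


V_q(n, t) = 513, q^n = 43046721, Hamming bound = 83911, |C| = 155003 > bound (violated).

Step 1: Compute V_q(n, t) = Σ_{j=0}^2 C(n, j) (q−1)^j.
  j = 0: C(16,0)·(2)^0 = 1·1 = 1.
  j = 1: C(16,1)·(2)^1 = 16·2 = 32.
  j = 2: C(16,2)·(2)^2 = 120·4 = 480.
  V_q(n, t) = 1 + 32 + 480 = 513.
Step 2: q^n = 3^16 = 43046721.
Step 3: Hamming bound ⌊q^n / V_q(n,t)⌋ = ⌊43046721/513⌋ = 83911.
Step 4: Compare |C| = 155003 to 83911: violated.
The claimed |C| lies above the Hamming bound, so no 3-ary code of length 16 with d ≥ 5 can have 155003 codewords.
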